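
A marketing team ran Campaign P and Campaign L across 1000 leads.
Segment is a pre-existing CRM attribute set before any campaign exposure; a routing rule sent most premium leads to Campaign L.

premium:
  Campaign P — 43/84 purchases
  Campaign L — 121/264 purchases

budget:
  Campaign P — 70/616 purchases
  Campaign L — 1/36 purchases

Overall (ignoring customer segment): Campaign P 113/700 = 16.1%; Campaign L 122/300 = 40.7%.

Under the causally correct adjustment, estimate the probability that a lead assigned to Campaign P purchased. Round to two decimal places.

0.25

The imbalance in customer segment arose from how leads were allocated, not from anything the campaign did; and customer segment independently affects the outcome. The pooled gap is confounded — condition on customer segment.
Standardising Campaign P to the population customer segment mix: 0.348·43/84 + 0.652·70/616 = 0.252.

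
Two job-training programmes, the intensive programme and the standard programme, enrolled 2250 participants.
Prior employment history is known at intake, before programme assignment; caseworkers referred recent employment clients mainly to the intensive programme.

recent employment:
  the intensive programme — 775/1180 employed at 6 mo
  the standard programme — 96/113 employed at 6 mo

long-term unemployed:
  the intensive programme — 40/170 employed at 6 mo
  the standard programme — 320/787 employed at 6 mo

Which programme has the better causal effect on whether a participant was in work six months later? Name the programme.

the standard programme

The imbalance in prior employment history arose from how participants were allocated, not from anything the programme did; and prior employment history independently affects the outcome. The pooled gap is confounded — condition on prior employment history.
Within each level — recent employment: 65.7% vs 85.0%; long-term unemployed: 23.5% vs 40.7% — the standard programme is higher every time.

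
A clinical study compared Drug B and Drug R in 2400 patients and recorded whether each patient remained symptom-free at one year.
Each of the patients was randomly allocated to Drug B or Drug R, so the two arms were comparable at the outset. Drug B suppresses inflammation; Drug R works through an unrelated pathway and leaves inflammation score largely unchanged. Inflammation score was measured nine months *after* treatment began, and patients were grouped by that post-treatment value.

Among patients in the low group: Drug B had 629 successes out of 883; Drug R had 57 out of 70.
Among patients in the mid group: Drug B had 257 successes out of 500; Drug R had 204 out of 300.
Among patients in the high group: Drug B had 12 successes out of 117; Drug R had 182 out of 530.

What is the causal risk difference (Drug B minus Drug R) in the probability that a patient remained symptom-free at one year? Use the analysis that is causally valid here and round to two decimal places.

Inflammation score lies on the pathway drug → inflammation score → outcome, so adjusting for it blocks the indirect effect. For the total causal effect of drug, use the unadjusted pooled rates.
The causal difference is the pooled difference: 0.599 − 0.492 = +0.106.

+0.11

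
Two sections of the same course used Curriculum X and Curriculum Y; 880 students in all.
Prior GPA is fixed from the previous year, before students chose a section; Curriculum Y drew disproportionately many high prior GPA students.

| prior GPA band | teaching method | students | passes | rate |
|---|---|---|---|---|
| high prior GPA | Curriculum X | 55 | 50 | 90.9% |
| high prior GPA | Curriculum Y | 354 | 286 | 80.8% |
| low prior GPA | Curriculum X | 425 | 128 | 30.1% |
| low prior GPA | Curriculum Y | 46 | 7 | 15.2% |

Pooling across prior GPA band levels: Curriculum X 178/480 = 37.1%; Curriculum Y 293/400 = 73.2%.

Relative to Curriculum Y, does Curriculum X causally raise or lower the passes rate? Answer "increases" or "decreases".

increases

Prior GPA band satisfies the back-door criterion: it is not a descendant of the teaching method, and it blocks the spurious path from teaching method to outcome. Adjusting for it (i.e., using the within-prior GPA band rates) gives the causal effect.
Within each level — high prior GPA: 90.9% vs 80.8%; low prior GPA: 30.1% vs 15.2% — Curriculum X is higher every time.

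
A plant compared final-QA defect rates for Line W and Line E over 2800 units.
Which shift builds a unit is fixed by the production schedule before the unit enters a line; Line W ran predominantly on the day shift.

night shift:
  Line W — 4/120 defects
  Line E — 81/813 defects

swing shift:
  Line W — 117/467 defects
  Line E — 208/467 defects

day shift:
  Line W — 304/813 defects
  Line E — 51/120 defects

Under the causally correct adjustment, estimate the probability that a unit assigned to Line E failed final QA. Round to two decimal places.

0.32

Shift satisfies the back-door criterion: it is not a descendant of the line, and it blocks the spurious path from line to outcome. Adjusting for it (i.e., using the within-shift rates) gives the causal effect.
Standardising Line E to the population shift mix: 0.333·81/813 + 0.334·208/467 + 0.333·51/120 = 0.323.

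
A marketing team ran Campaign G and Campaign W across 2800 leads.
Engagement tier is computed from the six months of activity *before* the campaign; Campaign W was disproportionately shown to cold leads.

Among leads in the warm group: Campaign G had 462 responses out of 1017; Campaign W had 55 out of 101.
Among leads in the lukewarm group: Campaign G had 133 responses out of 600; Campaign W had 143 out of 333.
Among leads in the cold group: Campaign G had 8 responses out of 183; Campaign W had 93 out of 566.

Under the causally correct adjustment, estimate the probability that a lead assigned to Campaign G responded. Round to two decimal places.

Engagement tier differs across campaigns for reasons unrelated to any effect of the campaign itself, and it separately predicts the outcome — a classic confounder. We must compare within engagement tier levels.
Standardising Campaign G to the population engagement tier mix: 0.399·462/1017 + 0.333·133/600 + 0.268·8/183 = 0.267.

0.27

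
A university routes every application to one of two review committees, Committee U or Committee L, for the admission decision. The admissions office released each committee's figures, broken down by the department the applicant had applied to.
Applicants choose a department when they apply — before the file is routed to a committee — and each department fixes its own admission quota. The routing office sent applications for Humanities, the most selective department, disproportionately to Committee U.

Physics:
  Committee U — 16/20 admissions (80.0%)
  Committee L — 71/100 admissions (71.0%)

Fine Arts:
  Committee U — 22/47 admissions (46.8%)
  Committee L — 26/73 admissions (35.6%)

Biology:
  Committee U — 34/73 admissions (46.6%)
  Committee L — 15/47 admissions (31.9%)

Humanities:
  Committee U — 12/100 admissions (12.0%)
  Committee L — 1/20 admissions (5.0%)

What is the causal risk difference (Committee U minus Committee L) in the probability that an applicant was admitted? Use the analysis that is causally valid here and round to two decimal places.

+0.10

The imbalance in department arose from how applicants were allocated, not from anything the review committee did; and department independently affects the outcome. The pooled gap is confounded — condition on department.
Adjusting over the population distribution of department: 0.250·(0.800−0.710) + 0.250·(0.468−0.356) + 0.250·(0.466−0.319) + 0.250·(0.120−0.050) = +0.105.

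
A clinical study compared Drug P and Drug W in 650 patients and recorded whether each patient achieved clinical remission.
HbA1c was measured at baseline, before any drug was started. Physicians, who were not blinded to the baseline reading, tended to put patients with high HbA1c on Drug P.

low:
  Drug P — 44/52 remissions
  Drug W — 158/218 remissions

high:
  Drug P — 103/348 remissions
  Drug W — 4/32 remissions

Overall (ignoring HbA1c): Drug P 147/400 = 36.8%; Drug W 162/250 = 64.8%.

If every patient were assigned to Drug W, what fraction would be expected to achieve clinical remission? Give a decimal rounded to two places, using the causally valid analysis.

0.37

Within every HbA1c level Drug P has the higher rate, yet pooled Drug W does — Simpson's reversal.
Here HbA1c is a common cause — it drives both which drug a case falls under and the outcome. The crude comparison mixes populations; the stratum-specific rates are the causally relevant ones.
Standardising Drug W to the population HbA1c mix: 0.415·158/218 + 0.585·4/32 = 0.374.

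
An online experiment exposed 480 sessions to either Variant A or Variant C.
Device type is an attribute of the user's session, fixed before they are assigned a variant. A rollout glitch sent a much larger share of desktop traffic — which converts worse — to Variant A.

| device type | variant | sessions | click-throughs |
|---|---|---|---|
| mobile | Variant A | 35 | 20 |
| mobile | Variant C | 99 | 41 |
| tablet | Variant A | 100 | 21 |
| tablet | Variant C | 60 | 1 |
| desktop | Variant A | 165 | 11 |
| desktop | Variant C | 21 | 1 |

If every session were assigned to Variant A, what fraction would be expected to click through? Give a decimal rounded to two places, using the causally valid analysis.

The device type-specific comparison favours Variant A throughout, but the pooled figures favour Variant C. The question is whether to condition on device type.
Here device type is a common cause — it drives both which variant a case falls under and the outcome. The crude comparison mixes populations; the stratum-specific rates are the causally relevant ones.
Standardising Variant A to the population device type mix: 0.279·20/35 + 0.333·21/100 + 0.388·11/165 = 0.255.

0.26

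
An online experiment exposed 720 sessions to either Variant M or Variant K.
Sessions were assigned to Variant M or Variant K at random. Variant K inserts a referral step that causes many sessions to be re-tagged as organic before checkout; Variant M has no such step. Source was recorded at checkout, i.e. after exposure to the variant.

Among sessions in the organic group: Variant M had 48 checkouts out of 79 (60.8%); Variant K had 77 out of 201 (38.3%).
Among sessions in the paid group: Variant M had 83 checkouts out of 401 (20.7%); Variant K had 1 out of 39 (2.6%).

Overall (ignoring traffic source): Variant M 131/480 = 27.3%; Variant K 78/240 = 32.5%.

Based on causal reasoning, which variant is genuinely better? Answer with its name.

Variant M is higher inside every traffic source stratum but Variant K is higher in aggregate. Whether to stratify depends on how traffic source relates to the variant.
Stratifying would compare variants among sessions the variants themselves sorted into traffic source groups — a form of selection on an intermediate. The unconditioned pooled rates give the total causal effect.
Pooled: Variant M 27.3% vs Variant K 32.5%; Variant K is higher overall.

Variant K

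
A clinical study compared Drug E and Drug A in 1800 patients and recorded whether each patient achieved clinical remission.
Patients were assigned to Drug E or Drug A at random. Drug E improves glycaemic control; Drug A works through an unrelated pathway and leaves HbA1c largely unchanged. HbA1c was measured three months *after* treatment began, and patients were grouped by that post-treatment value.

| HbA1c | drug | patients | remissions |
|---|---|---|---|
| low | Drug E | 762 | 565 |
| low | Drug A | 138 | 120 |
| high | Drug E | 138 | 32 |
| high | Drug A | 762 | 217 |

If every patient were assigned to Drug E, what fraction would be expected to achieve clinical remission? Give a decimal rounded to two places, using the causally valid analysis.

0.66

Within every HbA1c level Drug A has the higher rate, yet pooled Drug E does — Simpson's reversal.
The distribution of HbA1c is itself part of what the drug does — it is an intermediate outcome. Holding it fixed would remove that part of the effect; the total effect is the pooled difference.
So P(outcome | do(Drug E)) is just the pooled rate for Drug E: 597/900 = 0.663.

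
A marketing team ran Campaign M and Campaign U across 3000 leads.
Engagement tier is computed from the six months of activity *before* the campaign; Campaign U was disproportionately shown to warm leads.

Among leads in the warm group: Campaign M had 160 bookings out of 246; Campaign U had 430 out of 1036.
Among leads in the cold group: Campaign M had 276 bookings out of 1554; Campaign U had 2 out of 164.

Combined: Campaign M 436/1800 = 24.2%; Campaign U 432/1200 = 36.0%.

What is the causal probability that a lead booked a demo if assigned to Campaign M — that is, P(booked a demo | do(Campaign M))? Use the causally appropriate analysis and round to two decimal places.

0.38

Engagement tier satisfies the back-door criterion: it is not a descendant of the campaign, and it blocks the spurious path from campaign to outcome. Adjusting for it (i.e., using the within-engagement tier rates) gives the causal effect.
Standardising Campaign M to the population engagement tier mix: 0.427·160/246 + 0.573·276/1554 = 0.380.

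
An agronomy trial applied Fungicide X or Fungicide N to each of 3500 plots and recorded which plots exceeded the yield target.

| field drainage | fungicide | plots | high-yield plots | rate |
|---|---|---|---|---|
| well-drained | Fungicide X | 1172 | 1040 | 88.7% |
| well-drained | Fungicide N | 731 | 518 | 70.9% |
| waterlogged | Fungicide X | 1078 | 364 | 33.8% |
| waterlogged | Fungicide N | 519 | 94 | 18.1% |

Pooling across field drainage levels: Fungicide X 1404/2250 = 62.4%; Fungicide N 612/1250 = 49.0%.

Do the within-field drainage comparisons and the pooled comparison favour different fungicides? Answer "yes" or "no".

Within each field drainage level (well-drained 88.7% vs 70.9%; waterlogged 33.8% vs 18.1%), Fungicide X has the higher rate every time. Pooled: 62.4% vs 49.0% — Fungicide X has the higher rate overall. They agree.

no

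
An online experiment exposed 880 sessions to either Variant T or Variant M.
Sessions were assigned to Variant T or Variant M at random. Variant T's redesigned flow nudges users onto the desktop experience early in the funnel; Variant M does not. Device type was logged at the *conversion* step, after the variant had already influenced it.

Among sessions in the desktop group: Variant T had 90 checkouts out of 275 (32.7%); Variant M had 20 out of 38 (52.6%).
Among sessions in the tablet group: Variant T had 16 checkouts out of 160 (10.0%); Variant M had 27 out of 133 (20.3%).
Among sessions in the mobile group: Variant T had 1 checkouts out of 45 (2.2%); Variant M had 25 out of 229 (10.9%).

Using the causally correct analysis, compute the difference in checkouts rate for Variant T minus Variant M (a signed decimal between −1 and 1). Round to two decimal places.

Device type is recorded after the variant and is itself shifted by it — it sits on the causal path from variant to outcome. Conditioning on a mediator would strip out part of the effect we want; the pooled comparison gives the total causal effect.
The causal difference is the pooled difference: 0.223 − 0.180 = +0.043.

+0.04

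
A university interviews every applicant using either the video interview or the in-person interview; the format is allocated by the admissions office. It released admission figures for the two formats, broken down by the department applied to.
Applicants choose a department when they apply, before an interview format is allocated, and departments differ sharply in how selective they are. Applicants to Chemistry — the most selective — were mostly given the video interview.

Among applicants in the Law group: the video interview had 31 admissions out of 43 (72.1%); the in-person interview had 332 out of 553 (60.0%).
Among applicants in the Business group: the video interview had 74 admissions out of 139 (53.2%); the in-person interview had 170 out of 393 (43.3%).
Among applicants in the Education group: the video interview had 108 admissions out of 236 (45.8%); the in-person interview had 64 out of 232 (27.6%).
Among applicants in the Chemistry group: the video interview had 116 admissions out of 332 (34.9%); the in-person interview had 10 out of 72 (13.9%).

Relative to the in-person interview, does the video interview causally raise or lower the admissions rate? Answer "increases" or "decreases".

increases

Nothing the interview format does changes department; the imbalance is an allocation artefact. With department also predicting the outcome, the pooled figure is confounded, and the within-stratum comparison is the causal one.
Within each level — Law: 72.1% vs 60.0%; Business: 53.2% vs 43.3%; Education: 45.8% vs 27.6%; Chemistry: 34.9% vs 13.9% — the video interview is higher every time.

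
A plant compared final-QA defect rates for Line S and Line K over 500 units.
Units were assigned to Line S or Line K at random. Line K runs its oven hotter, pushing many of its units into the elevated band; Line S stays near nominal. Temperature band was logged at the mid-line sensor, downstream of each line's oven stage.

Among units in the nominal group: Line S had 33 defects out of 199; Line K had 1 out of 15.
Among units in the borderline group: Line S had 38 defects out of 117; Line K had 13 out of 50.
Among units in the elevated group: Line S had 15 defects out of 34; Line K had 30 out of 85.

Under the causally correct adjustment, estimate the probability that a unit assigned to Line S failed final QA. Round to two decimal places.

0.25

In-process temperature band lies on the pathway line → in-process temperature band → outcome, so adjusting for it blocks the indirect effect. For the total causal effect of line, use the unadjusted pooled rates.
So P(outcome | do(Line S)) is just the pooled rate for Line S: 86/350 = 0.246.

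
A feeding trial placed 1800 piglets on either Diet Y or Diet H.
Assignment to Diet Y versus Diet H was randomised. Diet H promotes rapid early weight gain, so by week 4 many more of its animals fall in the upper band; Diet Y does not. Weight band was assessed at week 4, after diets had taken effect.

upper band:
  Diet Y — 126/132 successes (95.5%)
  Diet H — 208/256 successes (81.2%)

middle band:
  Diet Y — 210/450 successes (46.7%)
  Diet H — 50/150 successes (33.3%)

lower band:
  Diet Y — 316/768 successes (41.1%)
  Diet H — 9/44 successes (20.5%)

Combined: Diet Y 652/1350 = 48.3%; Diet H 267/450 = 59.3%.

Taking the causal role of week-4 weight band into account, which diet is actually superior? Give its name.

Diet H

Within every week-4 weight band level Diet Y has the higher rate, yet pooled Diet H does — Simpson's reversal.
Stratifying would compare diets among piglets the diets themselves sorted into week-4 weight band groups — a form of selection on an intermediate. The unconditioned pooled rates give the total causal effect.
Pooled: Diet Y 48.3% vs Diet H 59.3%; Diet H is higher overall.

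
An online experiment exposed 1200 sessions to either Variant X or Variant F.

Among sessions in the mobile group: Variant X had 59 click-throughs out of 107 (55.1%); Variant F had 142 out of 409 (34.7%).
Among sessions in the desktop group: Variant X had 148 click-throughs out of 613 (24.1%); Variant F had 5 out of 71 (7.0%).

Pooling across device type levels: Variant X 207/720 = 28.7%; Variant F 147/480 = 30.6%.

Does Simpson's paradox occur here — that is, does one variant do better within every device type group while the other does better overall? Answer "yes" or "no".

Within each device type level (mobile 55.1% vs 34.7%; desktop 24.1% vs 7.0%), Variant X has the higher rate every time. Pooled: 28.7% vs 30.6% — Variant F has the higher rate overall. The two comparisons disagree.

yes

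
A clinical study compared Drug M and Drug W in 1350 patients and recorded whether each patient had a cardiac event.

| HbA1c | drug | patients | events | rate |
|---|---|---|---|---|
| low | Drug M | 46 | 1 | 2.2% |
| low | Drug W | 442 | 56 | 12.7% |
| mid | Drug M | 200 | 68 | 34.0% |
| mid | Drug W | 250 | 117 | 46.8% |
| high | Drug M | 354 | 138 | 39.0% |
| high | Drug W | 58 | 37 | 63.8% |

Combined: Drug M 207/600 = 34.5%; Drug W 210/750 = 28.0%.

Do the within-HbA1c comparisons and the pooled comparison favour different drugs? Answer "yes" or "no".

Within each HbA1c level (low 2.2% vs 12.7%; mid 34.0% vs 46.8%; high 39.0% vs 63.8%), Drug M has the lower rate every time. Pooled: 34.5% vs 28.0% — Drug W has the lower rate overall. The two comparisons disagree.

yes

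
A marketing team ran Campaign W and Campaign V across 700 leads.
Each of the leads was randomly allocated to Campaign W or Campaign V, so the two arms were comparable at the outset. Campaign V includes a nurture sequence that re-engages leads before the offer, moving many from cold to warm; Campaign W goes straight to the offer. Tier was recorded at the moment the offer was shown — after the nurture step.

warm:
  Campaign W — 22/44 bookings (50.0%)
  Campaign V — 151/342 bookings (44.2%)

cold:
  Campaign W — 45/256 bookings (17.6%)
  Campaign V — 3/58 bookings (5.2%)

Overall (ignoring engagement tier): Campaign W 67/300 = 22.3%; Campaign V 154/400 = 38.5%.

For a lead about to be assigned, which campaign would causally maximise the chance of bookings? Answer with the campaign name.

Campaign V

The engagement tier-specific comparison favours Campaign W throughout, but the pooled figures favour Campaign V. The question is whether to condition on engagement tier.
Engagement tier is downstream of the campaign. One should not condition on a consequence of treatment, so the overall rates are the right comparison.
Pooled: Campaign W 22.3% vs Campaign V 38.5%; Campaign V is higher overall.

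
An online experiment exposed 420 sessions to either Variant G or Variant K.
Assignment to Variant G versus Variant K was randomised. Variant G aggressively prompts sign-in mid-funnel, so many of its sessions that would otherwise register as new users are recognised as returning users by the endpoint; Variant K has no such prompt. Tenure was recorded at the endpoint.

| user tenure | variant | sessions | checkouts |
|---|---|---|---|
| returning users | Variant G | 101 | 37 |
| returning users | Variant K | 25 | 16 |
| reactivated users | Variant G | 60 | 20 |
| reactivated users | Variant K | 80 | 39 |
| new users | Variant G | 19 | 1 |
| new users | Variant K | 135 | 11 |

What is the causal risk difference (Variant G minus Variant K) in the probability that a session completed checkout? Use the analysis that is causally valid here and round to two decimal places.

Within every user tenure level Variant K has the higher rate, yet pooled Variant G does — Simpson's reversal.
User tenure is recorded after the variant and is itself shifted by it — it sits on the causal path from variant to outcome. Conditioning on a mediator would strip out part of the effect we want; the pooled comparison gives the total causal effect.
The causal difference is the pooled difference: 0.322 − 0.275 = +0.047.

+0.05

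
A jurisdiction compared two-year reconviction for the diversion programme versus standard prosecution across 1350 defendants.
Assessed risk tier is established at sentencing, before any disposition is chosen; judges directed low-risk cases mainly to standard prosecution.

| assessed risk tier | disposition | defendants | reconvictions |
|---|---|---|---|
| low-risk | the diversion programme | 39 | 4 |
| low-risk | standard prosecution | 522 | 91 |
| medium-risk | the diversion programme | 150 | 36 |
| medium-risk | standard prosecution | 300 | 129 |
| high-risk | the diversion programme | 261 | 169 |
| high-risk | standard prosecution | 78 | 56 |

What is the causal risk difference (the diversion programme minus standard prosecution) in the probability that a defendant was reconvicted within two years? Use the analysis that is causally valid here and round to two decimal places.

-0.11

The assessed risk tier-specific comparison favours the diversion programme throughout, but the pooled figures favour standard prosecution. The question is whether to condition on assessed risk tier.
Assessed risk tier is set before the disposition has any effect — it is not caused by the disposition — and it independently drives the outcome. That makes it a confounder, so the causal comparison is within assessed risk tier levels.
Adjusting over the population distribution of assessed risk tier: 0.416·(0.103−0.174) + 0.333·(0.240−0.430) + 0.251·(0.648−0.718) = -0.111.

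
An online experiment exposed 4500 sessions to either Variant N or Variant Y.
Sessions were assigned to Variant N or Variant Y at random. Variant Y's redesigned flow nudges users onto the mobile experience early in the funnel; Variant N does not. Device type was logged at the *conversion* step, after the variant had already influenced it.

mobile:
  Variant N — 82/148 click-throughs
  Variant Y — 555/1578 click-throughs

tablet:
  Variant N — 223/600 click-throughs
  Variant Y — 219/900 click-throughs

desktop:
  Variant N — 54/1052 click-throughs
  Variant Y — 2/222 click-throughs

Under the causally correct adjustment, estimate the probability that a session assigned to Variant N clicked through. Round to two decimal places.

0.20

The distribution of device type is itself part of what the variant does — it is an intermediate outcome. Holding it fixed would remove that part of the effect; the total effect is the pooled difference.
So P(outcome | do(Variant N)) is just the pooled rate for Variant N: 359/1800 = 0.199.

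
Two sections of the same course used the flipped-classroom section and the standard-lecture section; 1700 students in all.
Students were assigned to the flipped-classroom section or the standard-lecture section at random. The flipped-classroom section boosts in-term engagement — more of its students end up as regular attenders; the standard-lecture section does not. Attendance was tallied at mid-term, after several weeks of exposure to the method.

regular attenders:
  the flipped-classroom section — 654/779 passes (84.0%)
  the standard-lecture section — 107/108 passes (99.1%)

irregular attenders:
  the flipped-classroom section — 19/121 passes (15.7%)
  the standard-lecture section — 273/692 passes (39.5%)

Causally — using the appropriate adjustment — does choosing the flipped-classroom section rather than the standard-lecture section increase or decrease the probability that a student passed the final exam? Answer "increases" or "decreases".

increases

The stratified and pooled comparisons disagree (the standard-lecture section wins within each mid-term attendance; the flipped-classroom section wins overall), so the answer turns on the causal role of mid-term attendance.
Because the teaching method influences mid-term attendance, mid-term attendance is a post-treatment mediator, not a confounder. Stratifying on it would bias the estimate; the causal effect is the crude pooled difference.
Pooled: the flipped-classroom section 74.8% vs the standard-lecture section 47.5%; the flipped-classroom section is higher overall.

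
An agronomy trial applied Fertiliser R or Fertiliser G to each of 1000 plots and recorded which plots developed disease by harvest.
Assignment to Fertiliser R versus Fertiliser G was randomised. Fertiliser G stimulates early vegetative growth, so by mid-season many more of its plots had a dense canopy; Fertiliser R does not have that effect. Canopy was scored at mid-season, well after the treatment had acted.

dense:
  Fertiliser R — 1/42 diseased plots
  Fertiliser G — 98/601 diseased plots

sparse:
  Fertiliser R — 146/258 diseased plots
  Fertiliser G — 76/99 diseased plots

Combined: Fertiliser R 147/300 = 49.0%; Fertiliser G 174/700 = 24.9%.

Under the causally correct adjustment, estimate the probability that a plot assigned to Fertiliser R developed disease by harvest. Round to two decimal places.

0.49

The distribution of mid-season canopy is itself part of what the fertiliser does — it is an intermediate outcome. Holding it fixed would remove that part of the effect; the total effect is the pooled difference.
So P(outcome | do(Fertiliser R)) is just the pooled rate for Fertiliser R: 147/300 = 0.490.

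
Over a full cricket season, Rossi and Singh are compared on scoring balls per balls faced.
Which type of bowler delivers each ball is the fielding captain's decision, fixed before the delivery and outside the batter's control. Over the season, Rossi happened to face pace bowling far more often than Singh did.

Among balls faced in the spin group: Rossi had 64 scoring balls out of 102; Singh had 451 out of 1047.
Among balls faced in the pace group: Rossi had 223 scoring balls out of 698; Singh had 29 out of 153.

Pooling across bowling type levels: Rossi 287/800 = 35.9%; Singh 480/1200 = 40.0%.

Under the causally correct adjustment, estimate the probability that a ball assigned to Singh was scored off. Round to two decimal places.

0.33

Rossi is higher inside every bowling type stratum but Singh is higher in aggregate. Whether to stratify depends on how bowling type relates to the player.
Since bowling type is a pre-existing factor (not a product of the player) and it affects the outcome on its own, it is a confounder. The stratified rates, not the pooled rate, identify the causal effect.
Standardising Singh to the population bowling type mix: 0.575·451/1047 + 0.425·29/153 = 0.328.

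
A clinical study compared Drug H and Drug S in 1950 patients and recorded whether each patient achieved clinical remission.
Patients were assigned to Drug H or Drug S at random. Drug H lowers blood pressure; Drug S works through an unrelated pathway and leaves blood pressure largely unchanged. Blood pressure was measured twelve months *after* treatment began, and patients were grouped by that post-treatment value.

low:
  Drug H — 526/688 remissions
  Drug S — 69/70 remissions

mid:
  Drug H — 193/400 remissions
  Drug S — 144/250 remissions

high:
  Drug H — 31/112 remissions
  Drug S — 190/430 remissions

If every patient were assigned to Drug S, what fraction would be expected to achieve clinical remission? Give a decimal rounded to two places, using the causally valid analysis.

0.54

Within every blood pressure level Drug S has the higher rate, yet pooled Drug H does — Simpson's reversal.
The distribution of blood pressure is itself part of what the drug does — it is an intermediate outcome. Holding it fixed would remove that part of the effect; the total effect is the pooled difference.
So P(outcome | do(Drug S)) is just the pooled rate for Drug S: 403/750 = 0.537.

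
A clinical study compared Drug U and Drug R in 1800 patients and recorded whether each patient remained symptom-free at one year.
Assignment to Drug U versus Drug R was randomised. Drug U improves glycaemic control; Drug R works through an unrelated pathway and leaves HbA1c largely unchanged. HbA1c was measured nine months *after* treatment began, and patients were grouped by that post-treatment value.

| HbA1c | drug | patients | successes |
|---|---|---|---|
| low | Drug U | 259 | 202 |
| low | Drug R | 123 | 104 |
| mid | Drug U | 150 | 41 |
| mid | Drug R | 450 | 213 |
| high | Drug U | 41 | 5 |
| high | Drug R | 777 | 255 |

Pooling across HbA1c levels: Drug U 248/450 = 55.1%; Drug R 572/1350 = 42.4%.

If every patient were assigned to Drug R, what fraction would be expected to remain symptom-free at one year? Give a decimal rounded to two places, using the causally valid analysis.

Within every HbA1c level Drug R has the higher rate, yet pooled Drug U does — Simpson's reversal.
HbA1c is recorded after the drug and is itself shifted by it — it sits on the causal path from drug to outcome. Conditioning on a mediator would strip out part of the effect we want; the pooled comparison gives the total causal effect.
So P(outcome | do(Drug R)) is just the pooled rate for Drug R: 572/1350 = 0.424.

0.42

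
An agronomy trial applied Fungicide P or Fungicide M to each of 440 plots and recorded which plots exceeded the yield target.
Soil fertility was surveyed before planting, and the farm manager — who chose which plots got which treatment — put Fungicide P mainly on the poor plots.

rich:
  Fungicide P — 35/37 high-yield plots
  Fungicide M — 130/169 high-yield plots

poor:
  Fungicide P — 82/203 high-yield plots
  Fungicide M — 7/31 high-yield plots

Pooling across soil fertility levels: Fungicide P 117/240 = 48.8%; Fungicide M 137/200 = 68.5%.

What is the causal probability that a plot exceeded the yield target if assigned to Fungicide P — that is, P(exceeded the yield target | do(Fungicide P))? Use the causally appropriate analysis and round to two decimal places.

The stratified and pooled comparisons disagree (Fungicide P wins within each soil fertility; Fungicide M wins overall), so the answer turns on the causal role of soil fertility.
Since soil fertility is a pre-existing factor (not a product of the fungicide) and it affects the outcome on its own, it is a confounder. The stratified rates, not the pooled rate, identify the causal effect.
Standardising Fungicide P to the population soil fertility mix: 0.468·35/37 + 0.532·82/203 = 0.658.

0.66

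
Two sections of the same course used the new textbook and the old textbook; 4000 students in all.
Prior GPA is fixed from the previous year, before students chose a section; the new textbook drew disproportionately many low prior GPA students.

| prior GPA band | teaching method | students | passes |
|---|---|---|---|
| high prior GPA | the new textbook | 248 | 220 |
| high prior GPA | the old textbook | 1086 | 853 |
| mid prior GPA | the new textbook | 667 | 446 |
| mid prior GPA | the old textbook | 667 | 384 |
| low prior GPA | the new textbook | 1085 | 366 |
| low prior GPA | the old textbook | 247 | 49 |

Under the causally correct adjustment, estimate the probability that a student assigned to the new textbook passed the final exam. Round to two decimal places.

0.63

Within every prior GPA band level the new textbook has the higher rate, yet pooled the old textbook does — Simpson's reversal.
The imbalance in prior GPA band arose from how students were allocated, not from anything the teaching method did; and prior GPA band independently affects the outcome. The pooled gap is confounded — condition on prior GPA band.
Standardising the new textbook to the population prior GPA band mix: 0.334·220/248 + 0.334·446/667 + 0.333·366/1085 = 0.631.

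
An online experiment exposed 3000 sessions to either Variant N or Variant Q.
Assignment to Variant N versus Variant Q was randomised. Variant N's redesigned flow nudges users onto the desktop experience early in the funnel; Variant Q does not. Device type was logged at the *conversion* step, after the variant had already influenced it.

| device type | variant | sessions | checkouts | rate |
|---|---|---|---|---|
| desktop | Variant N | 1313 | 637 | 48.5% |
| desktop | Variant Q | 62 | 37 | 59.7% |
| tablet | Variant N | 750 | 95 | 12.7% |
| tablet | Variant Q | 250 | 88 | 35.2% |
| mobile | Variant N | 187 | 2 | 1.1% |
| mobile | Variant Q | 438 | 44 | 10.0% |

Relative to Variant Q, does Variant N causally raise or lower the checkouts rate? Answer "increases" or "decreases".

increases

The device type-specific comparison favours Variant Q throughout, but the pooled figures favour Variant N. The question is whether to condition on device type.
Device type here is a post-treatment variable shaped by the variant; conditioning on it would introduce bias rather than remove it. The overall comparison is the causal one.
Pooled: Variant N 32.6% vs Variant Q 22.5%; Variant N is higher overall.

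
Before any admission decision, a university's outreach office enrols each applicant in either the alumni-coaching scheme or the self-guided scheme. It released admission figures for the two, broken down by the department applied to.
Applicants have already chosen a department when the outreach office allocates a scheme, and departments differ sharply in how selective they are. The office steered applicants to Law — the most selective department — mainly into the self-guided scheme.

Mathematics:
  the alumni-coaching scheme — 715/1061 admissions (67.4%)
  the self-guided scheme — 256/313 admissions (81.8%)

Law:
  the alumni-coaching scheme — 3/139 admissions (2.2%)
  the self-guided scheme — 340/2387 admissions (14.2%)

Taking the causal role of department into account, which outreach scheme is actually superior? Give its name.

Within every department level the self-guided scheme has the higher rate, yet pooled the alumni-coaching scheme does — Simpson's reversal.
Since department is a pre-existing factor (not a product of the outreach scheme) and it affects the outcome on its own, it is a confounder. The stratified rates, not the pooled rate, identify the causal effect.
Within each level — Mathematics: 67.4% vs 81.8%; Law: 2.2% vs 14.2% — the self-guided scheme is higher every time.

the self-guided scheme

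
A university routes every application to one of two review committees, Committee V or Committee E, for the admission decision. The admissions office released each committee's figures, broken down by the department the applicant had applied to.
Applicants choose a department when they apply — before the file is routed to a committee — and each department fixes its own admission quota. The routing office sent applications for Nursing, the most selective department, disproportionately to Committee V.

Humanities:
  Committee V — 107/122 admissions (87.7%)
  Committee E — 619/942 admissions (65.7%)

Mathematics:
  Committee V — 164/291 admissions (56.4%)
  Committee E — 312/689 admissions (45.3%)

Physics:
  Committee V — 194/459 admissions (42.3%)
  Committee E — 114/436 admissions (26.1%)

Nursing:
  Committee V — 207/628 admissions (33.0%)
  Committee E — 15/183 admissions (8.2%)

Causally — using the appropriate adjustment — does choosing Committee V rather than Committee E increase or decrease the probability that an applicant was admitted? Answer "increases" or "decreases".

increases

Nothing the review committee does changes department; the imbalance is an allocation artefact. With department also predicting the outcome, the pooled figure is confounded, and the within-stratum comparison is the causal one.
Within each level — Humanities: 87.7% vs 65.7%; Mathematics: 56.4% vs 45.3%; Physics: 42.3% vs 26.1%; Nursing: 33.0% vs 8.2% — Committee V is higher every time.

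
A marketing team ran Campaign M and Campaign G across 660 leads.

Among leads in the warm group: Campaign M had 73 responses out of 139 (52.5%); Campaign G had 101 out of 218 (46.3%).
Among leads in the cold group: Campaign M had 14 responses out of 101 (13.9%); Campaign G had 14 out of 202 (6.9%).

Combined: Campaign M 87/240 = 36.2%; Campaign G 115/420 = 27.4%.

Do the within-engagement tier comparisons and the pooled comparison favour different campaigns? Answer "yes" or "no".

no

Within each engagement tier level (warm 52.5% vs 46.3%; cold 13.9% vs 6.9%), Campaign M has the higher rate every time. Pooled: 36.2% vs 27.4% — Campaign M has the higher rate overall. They agree.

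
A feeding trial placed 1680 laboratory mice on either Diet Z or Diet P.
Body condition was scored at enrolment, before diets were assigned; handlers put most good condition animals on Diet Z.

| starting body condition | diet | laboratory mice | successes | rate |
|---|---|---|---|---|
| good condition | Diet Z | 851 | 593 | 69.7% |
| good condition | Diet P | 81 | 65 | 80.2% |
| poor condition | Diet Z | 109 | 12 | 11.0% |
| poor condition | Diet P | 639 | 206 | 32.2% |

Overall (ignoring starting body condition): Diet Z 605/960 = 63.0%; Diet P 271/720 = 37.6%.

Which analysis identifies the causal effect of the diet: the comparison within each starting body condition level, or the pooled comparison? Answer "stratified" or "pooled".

stratified

Nothing the diet does changes starting body condition; the imbalance is an allocation artefact. With starting body condition also predicting the outcome, the pooled figure is confounded, and the within-stratum comparison is the causal one.
Within each level — good condition: 69.7% vs 80.2%; poor condition: 11.0% vs 32.2% — Diet P is higher every time.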